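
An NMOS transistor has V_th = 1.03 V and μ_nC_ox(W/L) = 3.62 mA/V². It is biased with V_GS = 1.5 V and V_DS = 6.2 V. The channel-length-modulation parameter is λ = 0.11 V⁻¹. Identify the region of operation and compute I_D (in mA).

V_ov = V_GS − V_th = 1.5 − 1.03 = 0.47 V.
Since V_DS = 6.2 V ≥ V_ov = 0.47 V, the device is in saturation.
I_D = ½ k_n V_ov² (1 + λ V_DS) = 0.5 × 3.62 × 0.47² × (1 + 0.11 × 6.2) = 0.673 mA.

Saturation; I_D = 0.673 mA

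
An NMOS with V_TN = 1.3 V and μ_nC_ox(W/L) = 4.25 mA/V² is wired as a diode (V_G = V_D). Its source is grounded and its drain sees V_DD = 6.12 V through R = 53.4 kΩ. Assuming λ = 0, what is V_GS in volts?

V_GS = 1.50 V

With gate tied to drain, V_GS = V_DS ≥ V_GS − V_TN, so the device is in saturation.
KCL at the drain: ½ k_n (V_GS − V_TN)² = (V_DD − V_GS)/R.
Let x = V_GS − 1.3. Then 113 x² + x − 4.82 = 0, giving x = 0.202 V (positive root), so V_GS = 1.5 V.
I_D = (V_DD − V_GS)/R = (6.12 − 1.5) / 53.4 = 0.0865 mA.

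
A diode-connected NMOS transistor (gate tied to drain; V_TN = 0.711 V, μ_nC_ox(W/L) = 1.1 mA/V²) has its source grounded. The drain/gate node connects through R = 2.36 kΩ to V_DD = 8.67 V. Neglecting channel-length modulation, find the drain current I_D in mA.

With gate tied to drain, V_GS = V_DS ≥ V_GS − V_TN, so the device is in saturation.
KCL at the drain: ½ k_n (V_GS − V_TN)² = (V_DD − V_GS)/R.
Let x = V_GS − 0.711. Then 1.3 x² + x − 7.959 = 0, giving x = 2.12 V (positive root), so V_GS = 2.83 V.
I_D = (V_DD − V_GS)/R = (8.67 − 2.83) / 2.36 = 2.47 mA.

I_D = 2.47 mA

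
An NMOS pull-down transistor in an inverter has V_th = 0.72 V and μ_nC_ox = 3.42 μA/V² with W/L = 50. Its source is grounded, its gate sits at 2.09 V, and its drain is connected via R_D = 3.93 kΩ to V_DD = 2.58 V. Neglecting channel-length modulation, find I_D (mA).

I_D = 0.160 mA

V_GS = V_G = 2.09 V, so V_ov = 2.09 − 0.72 = 1.37 V.
k_n = μ_nC_ox · (W/L) = 0.171 mA/V².
Assume saturation: I_D = ½ k_n V_ov² = 0.5 × 0.171 × 1.37² = 0.16 mA, giving V_DS = V_DD − I_D R_D = 2.58 − 0.16 × 3.93 = 1.95 V.
V_DS = 1.95 V ≥ V_ov = 1.37 V, confirming saturation.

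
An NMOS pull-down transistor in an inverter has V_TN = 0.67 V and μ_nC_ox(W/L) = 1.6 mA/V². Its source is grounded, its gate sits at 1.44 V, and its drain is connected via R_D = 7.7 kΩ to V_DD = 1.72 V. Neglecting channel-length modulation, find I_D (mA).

I_D = 0.199 mA

V_GS = V_G = 1.44 V, so V_ov = 1.44 − 0.67 = 0.77 V.
Assume saturation: I_D = ½ k_n V_ov² = 0.5 × 1.6 × 0.77² = 0.474 mA, giving V_DS = V_DD − I_D R_D = 1.72 − 0.474 × 7.7 = -1.93 V.
But -1.93 V < V_ov = 0.77 V, so the device is actually in triode.
In triode I_D = k_n[V_ov V_DS − ½ V_DS²] and I_D = (V_DD − V_DS)/R_D. Equating: 6.16 V_DS² − 10.49 V_DS + 1.72 = 0, giving V_DS = 0.184 V (the root below V_ov).
I_D = (1.72 − 0.184) / 7.7 = 0.199 mA.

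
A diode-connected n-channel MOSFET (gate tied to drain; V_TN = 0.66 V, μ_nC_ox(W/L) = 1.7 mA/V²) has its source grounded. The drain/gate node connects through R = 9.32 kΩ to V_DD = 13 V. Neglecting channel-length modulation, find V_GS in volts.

With gate tied to drain, V_GS = V_DS ≥ V_GS − V_TN, so the device is in saturation.
KCL at the drain: ½ k_n (V_GS − V_TN)² = (V_DD − V_GS)/R.
Let x = V_GS − 0.66. Then 7.92 x² + x − 12.34 = 0, giving x = 1.19 V (positive root), so V_GS = 1.85 V.
I_D = (V_DD − V_GS)/R = (13 − 1.85) / 9.32 = 1.2 mA.

V_GS = 1.85 V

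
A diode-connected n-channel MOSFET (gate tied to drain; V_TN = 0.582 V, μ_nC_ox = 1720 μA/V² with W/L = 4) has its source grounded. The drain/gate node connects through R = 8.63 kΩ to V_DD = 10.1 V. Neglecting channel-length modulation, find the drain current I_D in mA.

I_D = 1.04 mA

With gate tied to drain, V_GS = V_DS ≥ V_GS − V_TN, so the device is in saturation.
k_n = μ_nC_ox · (W/L) = 6.88 mA/V².
KCL at the drain: ½ k_n (V_GS − V_TN)² = (V_DD − V_GS)/R.
Let x = V_GS − 0.582. Then 29.7 x² + x − 9.518 = 0, giving x = 0.55 V (positive root), so V_GS = 1.13 V.
I_D = (V_DD − V_GS)/R = (10.1 − 1.13) / 8.63 = 1.04 mA.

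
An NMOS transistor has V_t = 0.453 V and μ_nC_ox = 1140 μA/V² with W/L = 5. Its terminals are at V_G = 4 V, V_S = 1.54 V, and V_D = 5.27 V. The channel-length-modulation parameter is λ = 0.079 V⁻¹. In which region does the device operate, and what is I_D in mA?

V_GS = V_G − V_S = 4 − 1.54 = 2.46 V; V_DS = V_D − V_S = 5.27 − 1.54 = 3.73 V.
k_n = μ_nC_ox · (W/L) = 5.7 mA/V².
V_ov = V_GS − V_t = 2.46 − 0.453 = 2.01 V.
Since V_DS = 3.73 V ≥ V_ov = 2.01 V, the device is in saturation.
I_D = ½ k_n V_ov² (1 + λ V_DS) = 0.5 × 5.7 × 2.01² × (1 + 0.079 × 3.73) = 14.9 mA.

Saturation; I_D = 14.9 mA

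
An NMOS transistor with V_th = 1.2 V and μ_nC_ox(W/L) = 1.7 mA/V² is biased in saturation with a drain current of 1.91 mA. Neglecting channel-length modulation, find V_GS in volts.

In saturation I_D = ½ k_n (V_GS − V_th)², so V_GS − V_th = √(2 I_D / k_n) = √(2 × 1.91 / 1.7) = 1.5 V.
V_GS = 1.2 + 1.5 = 2.7 V.

V_GS = 2.70 V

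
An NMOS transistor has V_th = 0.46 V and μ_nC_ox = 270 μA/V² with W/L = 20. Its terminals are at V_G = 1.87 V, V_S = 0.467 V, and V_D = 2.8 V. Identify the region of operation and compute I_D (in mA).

Saturation; I_D = 2.40 mA

V_GS = V_G − V_S = 1.87 − 0.467 = 1.4 V; V_DS = V_D − V_S = 2.8 − 0.467 = 2.33 V.
k_n = μ_nC_ox · (W/L) = 5.4 mA/V².
V_ov = V_GS − V_th = 1.4 − 0.46 = 0.943 V.
Since V_DS = 2.33 V ≥ V_ov = 0.943 V, the device is in saturation.
I_D = ½ k_n V_ov² = 0.5 × 5.4 × 0.943² = 2.4 mA.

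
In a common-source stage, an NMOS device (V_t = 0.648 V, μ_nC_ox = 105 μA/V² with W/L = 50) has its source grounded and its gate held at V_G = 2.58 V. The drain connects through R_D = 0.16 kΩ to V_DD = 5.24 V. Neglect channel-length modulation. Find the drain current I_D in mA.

I_D = 9.80 mA

V_GS = V_G = 2.58 V, so V_ov = 2.58 − 0.648 = 1.93 V.
k_n = μ_nC_ox · (W/L) = 5.25 mA/V².
Assume saturation: I_D = ½ k_n V_ov² = 0.5 × 5.25 × 1.93² = 9.8 mA, giving V_DS = V_DD − I_D R_D = 5.24 − 9.8 × 0.16 = 3.67 V.
V_DS = 3.67 V ≥ V_ov = 1.93 V, confirming saturation.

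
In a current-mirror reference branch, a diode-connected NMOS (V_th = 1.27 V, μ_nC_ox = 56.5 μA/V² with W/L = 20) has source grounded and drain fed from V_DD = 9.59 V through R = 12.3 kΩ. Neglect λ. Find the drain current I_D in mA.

With gate tied to drain, V_GS = V_DS ≥ V_GS − V_th, so the device is in saturation.
k_n = μ_nC_ox · (W/L) = 1.13 mA/V².
KCL at the drain: ½ k_n (V_GS − V_th)² = (V_DD − V_GS)/R.
Let x = V_GS − 1.27. Then 6.95 x² + x − 8.32 = 0, giving x = 1.02 V (positive root), so V_GS = 2.29 V.
I_D = (V_DD − V_GS)/R = (9.59 − 2.29) / 12.3 = 0.593 mA.

I_D = 0.593 mA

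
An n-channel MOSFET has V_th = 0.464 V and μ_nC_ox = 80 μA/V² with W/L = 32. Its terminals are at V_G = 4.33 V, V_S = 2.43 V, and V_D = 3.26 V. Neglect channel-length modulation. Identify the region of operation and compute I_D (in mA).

V_GS = V_G − V_S = 4.33 − 2.43 = 1.9 V; V_DS = V_D − V_S = 3.26 − 2.43 = 0.83 V.
k_n = μ_nC_ox · (W/L) = 2.56 mA/V².
V_ov = V_GS − V_th = 1.9 − 0.464 = 1.44 V.
Since V_DS = 0.83 V < V_ov = 1.44 V, the device is in the triode region.
I_D = k_n [V_ov · V_DS − ½ V_DS²] = 2.56 × [1.44 × 0.83 − 0.5 × 0.83²] = 2.17 mA.

Triode; I_D = 2.17 mA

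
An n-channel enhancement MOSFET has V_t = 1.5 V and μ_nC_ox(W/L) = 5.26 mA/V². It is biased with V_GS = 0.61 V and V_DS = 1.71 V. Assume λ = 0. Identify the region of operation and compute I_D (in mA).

Cutoff; I_D = 0 mA

V_GS = 0.61 V < V_t = 1.5 V, so the transistor is in cutoff.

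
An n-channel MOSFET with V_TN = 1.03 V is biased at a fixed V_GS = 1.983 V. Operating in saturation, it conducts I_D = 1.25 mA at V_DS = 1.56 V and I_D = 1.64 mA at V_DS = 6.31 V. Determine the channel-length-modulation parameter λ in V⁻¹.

With V_GS fixed, I_D ∝ (1 + λ V_DS) in saturation, so I_D2/I_D1 = (1 + λ V_DS2)/(1 + λ V_DS1).
1.64/1.25 = 1.312 = (1 + 6.31 λ)/(1 + 1.56 λ).
Solving: λ (I_D1 V_DS2 − I_D2 V_DS1) = I_D2 − I_D1, so λ = (1.64 − 1.25) / (1.25 × 6.31 − 1.64 × 1.56) = 0.39 / 5.33 = 0.0732 V⁻¹.

λ = 0.0732 V⁻¹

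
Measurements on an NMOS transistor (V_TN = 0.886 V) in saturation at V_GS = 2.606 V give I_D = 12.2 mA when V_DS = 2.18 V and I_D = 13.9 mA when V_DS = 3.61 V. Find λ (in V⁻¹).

λ = 0.124 V⁻¹

With V_GS fixed, I_D ∝ (1 + λ V_DS) in saturation, so I_D2/I_D1 = (1 + λ V_DS2)/(1 + λ V_DS1).
13.9/12.2 = 1.139 = (1 + 3.61 λ)/(1 + 2.18 λ).
Solving: λ (I_D1 V_DS2 − I_D2 V_DS1) = I_D2 − I_D1, so λ = (13.9 − 12.2) / (12.2 × 3.61 − 13.9 × 2.18) = 1.7 / 13.7 = 0.124 V⁻¹.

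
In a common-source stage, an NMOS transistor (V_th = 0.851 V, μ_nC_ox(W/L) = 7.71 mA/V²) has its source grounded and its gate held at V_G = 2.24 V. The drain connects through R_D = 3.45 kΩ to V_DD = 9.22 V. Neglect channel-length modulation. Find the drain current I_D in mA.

I_D = 2.59 mA

V_GS = V_G = 2.24 V, so V_ov = 2.24 − 0.851 = 1.39 V.
Assume saturation: I_D = ½ k_n V_ov² = 0.5 × 7.71 × 1.39² = 7.44 mA, giving V_DS = V_DD − I_D R_D = 9.22 − 7.44 × 3.45 = -16.4 V.
But -16.4 V < V_ov = 1.39 V, so the device is actually in triode.
In triode I_D = k_n[V_ov V_DS − ½ V_DS²] and I_D = (V_DD − V_DS)/R_D. Equating: 13.3 V_DS² − 37.95 V_DS + 9.22 = 0, giving V_DS = 0.268 V (the root below V_ov).
I_D = (9.22 − 0.268) / 3.45 = 2.59 mA.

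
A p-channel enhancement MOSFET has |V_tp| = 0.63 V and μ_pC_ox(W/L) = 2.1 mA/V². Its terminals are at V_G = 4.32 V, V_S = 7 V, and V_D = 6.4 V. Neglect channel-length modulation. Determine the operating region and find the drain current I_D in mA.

Triode; I_D = 2.20 mA

V_SG = V_S − V_G = 7 − 4.32 = 2.68 V; V_SD = V_S − V_D = 7 − 6.4 = 0.6 V.
V_ov = V_SG − |V_tp| = 2.68 − 0.63 = 2.05 V.
Since V_SD = 0.6 V < V_ov = 2.05 V, the device is in the triode region.
I_D = k_p [V_ov · V_SD − ½ V_SD²] = 2.1 × [2.05 × 0.6 − 0.5 × 0.6²] = 2.2 mA.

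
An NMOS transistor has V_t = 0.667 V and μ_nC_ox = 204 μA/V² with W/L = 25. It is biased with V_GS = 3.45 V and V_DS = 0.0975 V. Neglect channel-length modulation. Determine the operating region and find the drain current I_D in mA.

Triode; I_D = 1.36 mA

k_n = μ_nC_ox · (W/L) = 5.1 mA/V².
V_ov = V_GS − V_t = 3.45 − 0.667 = 2.78 V.
Since V_DS = 0.0975 V < V_ov = 2.78 V, the device is in the triode region.
I_D = k_n [V_ov · V_DS − ½ V_DS²] = 5.1 × [2.78 × 0.0975 − 0.5 × 0.0975²] = 1.36 mA.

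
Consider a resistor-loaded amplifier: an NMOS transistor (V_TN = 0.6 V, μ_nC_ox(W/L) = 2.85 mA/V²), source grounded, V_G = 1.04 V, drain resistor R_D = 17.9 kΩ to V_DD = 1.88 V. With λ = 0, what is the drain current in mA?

V_GS = V_G = 1.04 V, so V_ov = 1.04 − 0.6 = 0.44 V.
Assume saturation: I_D = ½ k_n V_ov² = 0.5 × 2.85 × 0.44² = 0.276 mA, giving V_DS = V_DD − I_D R_D = 1.88 − 0.276 × 17.9 = -3.06 V.
But -3.06 V < V_ov = 0.44 V, so the device is actually in triode.
In triode I_D = k_n[V_ov V_DS − ½ V_DS²] and I_D = (V_DD − V_DS)/R_D. Equating: 25.5 V_DS² − 23.45 V_DS + 1.88 = 0, giving V_DS = 0.0888 V (the root below V_ov).
I_D = (1.88 − 0.0888) / 17.9 = 0.1 mA.

I_D = 0.100 mA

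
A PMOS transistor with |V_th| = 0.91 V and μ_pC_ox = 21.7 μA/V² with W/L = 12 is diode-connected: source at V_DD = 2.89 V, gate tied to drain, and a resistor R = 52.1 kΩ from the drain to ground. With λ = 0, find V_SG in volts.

With gate tied to drain, V_SG = V_SD ≥ V_SG − |V_th|, so the device is in saturation.
k_p = μ_pC_ox · (W/L) = 0.2604 mA/V².
KCL at the drain: ½ k_p (V_SG − |V_th|)² = (V_DD − V_SG)/R.
Let x = V_SG − 0.91. Then 6.78 x² + x − 1.98 = 0, giving x = 0.472 V (positive root), so V_SG = 1.38 V.
I_D = (V_DD − V_SG)/R = (2.89 − 1.38) / 52.1 = 0.029 mA.

V_SG = 1.38 V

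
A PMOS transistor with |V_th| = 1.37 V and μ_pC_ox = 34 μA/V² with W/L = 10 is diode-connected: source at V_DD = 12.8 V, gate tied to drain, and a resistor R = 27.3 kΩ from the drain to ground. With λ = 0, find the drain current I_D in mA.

With gate tied to drain, V_SG = V_SD ≥ V_SG − |V_th|, so the device is in saturation.
k_p = μ_pC_ox · (W/L) = 0.34 mA/V².
KCL at the drain: ½ k_p (V_SG − |V_th|)² = (V_DD − V_SG)/R.
Let x = V_SG − 1.37. Then 4.64 x² + x − 11.43 = 0, giving x = 1.47 V (positive root), so V_SG = 2.84 V.
I_D = (V_DD − V_SG)/R = (12.8 − 2.84) / 27.3 = 0.365 mA.

I_D = 0.365 mA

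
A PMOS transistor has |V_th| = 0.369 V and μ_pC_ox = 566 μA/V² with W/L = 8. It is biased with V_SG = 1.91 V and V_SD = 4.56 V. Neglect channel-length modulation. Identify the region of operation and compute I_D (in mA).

Saturation; I_D = 5.38 mA

k_p = μ_pC_ox · (W/L) = 4.528 mA/V².
V_ov = V_SG − |V_th| = 1.91 − 0.369 = 1.54 V.
Since V_SD = 4.56 V ≥ V_ov = 1.54 V, the device is in saturation.
I_D = ½ k_p V_ov² = 0.5 × 4.528 × 1.54² = 5.38 mA.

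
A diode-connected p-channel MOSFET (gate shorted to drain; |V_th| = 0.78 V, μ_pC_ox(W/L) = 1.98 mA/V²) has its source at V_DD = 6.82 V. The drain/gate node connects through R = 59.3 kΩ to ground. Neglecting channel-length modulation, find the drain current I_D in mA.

I_D = 0.0966 mA

With gate tied to drain, V_SG = V_SD ≥ V_SG − |V_th|, so the device is in saturation.
KCL at the drain: ½ k_p (V_SG − |V_th|)² = (V_DD − V_SG)/R.
Let x = V_SG − 0.78. Then 58.7 x² + x − 6.04 = 0, giving x = 0.312 V (positive root), so V_SG = 1.09 V.
I_D = (V_DD − V_SG)/R = (6.82 − 1.09) / 59.3 = 0.0966 mA.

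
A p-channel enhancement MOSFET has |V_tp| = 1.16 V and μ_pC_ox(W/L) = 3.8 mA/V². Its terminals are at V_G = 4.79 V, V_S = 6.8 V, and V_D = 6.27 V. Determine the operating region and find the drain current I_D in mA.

Triode; I_D = 1.18 mA

V_SG = V_S − V_G = 6.8 − 4.79 = 2.01 V; V_SD = V_S − V_D = 6.8 − 6.27 = 0.53 V.
V_ov = V_SG − |V_tp| = 2.01 − 1.16 = 0.85 V.
Since V_SD = 0.53 V < V_ov = 0.85 V, the device is in the triode region.
I_D = k_p [V_ov · V_SD − ½ V_SD²] = 3.8 × [0.85 × 0.53 − 0.5 × 0.53²] = 1.18 mA.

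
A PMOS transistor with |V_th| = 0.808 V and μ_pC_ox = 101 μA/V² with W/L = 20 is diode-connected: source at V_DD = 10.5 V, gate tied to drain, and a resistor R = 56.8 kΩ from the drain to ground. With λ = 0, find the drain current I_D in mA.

With gate tied to drain, V_SG = V_SD ≥ V_SG − |V_th|, so the device is in saturation.
k_p = μ_pC_ox · (W/L) = 2.02 mA/V².
KCL at the drain: ½ k_p (V_SG − |V_th|)² = (V_DD − V_SG)/R.
Let x = V_SG − 0.808. Then 57.4 x² + x − 9.692 = 0, giving x = 0.402 V (positive root), so V_SG = 1.21 V.
I_D = (V_DD − V_SG)/R = (10.5 − 1.21) / 56.8 = 0.164 mA.

I_D = 0.164 mA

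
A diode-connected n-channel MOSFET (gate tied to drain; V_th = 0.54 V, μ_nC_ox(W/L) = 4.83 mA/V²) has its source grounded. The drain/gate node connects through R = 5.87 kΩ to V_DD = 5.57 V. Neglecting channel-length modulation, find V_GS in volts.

With gate tied to drain, V_GS = V_DS ≥ V_GS − V_th, so the device is in saturation.
KCL at the drain: ½ k_n (V_GS − V_th)² = (V_DD − V_GS)/R.
Let x = V_GS − 0.54. Then 14.2 x² + x − 5.03 = 0, giving x = 0.561 V (positive root), so V_GS = 1.1 V.
I_D = (V_DD − V_GS)/R = (5.57 − 1.1) / 5.87 = 0.761 mA.

V_GS = 1.10 V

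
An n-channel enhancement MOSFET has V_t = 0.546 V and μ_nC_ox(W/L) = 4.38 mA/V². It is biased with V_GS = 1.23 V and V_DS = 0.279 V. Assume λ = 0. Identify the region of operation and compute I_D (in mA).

V_ov = V_GS − V_t = 1.23 − 0.546 = 0.684 V.
Since V_DS = 0.279 V < V_ov = 0.684 V, the device is in the triode region.
I_D = k_n [V_ov · V_DS − ½ V_DS²] = 4.38 × [0.684 × 0.279 − 0.5 × 0.279²] = 0.665 mA.

Triode; I_D = 0.665 mA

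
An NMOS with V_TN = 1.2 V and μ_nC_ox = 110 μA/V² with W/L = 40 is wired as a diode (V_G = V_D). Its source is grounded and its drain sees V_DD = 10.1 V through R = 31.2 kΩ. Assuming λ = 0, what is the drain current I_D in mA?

I_D = 0.274 mA

With gate tied to drain, V_GS = V_DS ≥ V_GS − V_TN, so the device is in saturation.
k_n = μ_nC_ox · (W/L) = 4.4 mA/V².
KCL at the drain: ½ k_n (V_GS − V_TN)² = (V_DD − V_GS)/R.
Let x = V_GS − 1.2. Then 68.6 x² + x − 8.9 = 0, giving x = 0.353 V (positive root), so V_GS = 1.55 V.
I_D = (V_DD − V_GS)/R = (10.1 − 1.55) / 31.2 = 0.274 mA.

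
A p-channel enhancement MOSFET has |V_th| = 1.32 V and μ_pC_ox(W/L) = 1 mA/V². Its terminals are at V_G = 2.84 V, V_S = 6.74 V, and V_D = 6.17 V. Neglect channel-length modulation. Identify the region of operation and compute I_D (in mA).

Triode; I_D = 1.31 mA

V_SG = V_S − V_G = 6.74 − 2.84 = 3.9 V; V_SD = V_S − V_D = 6.74 − 6.17 = 0.57 V.
V_ov = V_SG − |V_th| = 3.9 − 1.32 = 2.58 V.
Since V_SD = 0.57 V < V_ov = 2.58 V, the device is in the triode region.
I_D = k_p [V_ov · V_SD − ½ V_SD²] = 1 × [2.58 × 0.57 − 0.5 × 0.57²] = 1.31 mA.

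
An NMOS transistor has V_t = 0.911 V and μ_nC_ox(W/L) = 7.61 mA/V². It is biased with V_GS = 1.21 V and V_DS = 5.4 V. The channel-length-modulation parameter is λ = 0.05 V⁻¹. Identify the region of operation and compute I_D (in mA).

V_ov = V_GS − V_t = 1.21 − 0.911 = 0.299 V.
Since V_DS = 5.4 V ≥ V_ov = 0.299 V, the device is in saturation.
I_D = ½ k_n V_ov² (1 + λ V_DS) = 0.5 × 7.61 × 0.299² × (1 + 0.05 × 5.4) = 0.432 mA.

Saturation; I_D = 0.432 mA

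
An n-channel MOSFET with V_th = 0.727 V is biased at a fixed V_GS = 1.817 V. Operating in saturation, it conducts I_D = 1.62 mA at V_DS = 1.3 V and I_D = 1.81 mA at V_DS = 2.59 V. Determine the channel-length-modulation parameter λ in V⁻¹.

λ = 0.103 V⁻¹

With V_GS fixed, I_D ∝ (1 + λ V_DS) in saturation, so I_D2/I_D1 = (1 + λ V_DS2)/(1 + λ V_DS1).
1.81/1.62 = 1.117 = (1 + 2.59 λ)/(1 + 1.3 λ).
Solving: λ (I_D1 V_DS2 − I_D2 V_DS1) = I_D2 − I_D1, so λ = (1.81 − 1.62) / (1.62 × 2.59 − 1.81 × 1.3) = 0.19 / 1.84 = 0.103 V⁻¹.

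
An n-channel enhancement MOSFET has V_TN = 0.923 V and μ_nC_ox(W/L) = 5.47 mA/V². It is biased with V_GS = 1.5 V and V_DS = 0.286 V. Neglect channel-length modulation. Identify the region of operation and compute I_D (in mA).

V_ov = V_GS − V_TN = 1.5 − 0.923 = 0.577 V.
Since V_DS = 0.286 V < V_ov = 0.577 V, the device is in the triode region.
I_D = k_n [V_ov · V_DS − ½ V_DS²] = 5.47 × [0.577 × 0.286 − 0.5 × 0.286²] = 0.679 mA.

Triode; I_D = 0.679 mA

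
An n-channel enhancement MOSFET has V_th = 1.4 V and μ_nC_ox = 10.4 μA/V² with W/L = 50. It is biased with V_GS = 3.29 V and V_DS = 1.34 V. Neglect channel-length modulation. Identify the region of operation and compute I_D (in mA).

Triode; I_D = 0.850 mA

k_n = μ_nC_ox · (W/L) = 0.52 mA/V².
V_ov = V_GS − V_th = 3.29 − 1.4 = 1.89 V.
Since V_DS = 1.34 V < V_ov = 1.89 V, the device is in the triode region.
I_D = k_n [V_ov · V_DS − ½ V_DS²] = 0.52 × [1.89 × 1.34 − 0.5 × 1.34²] = 0.85 mA.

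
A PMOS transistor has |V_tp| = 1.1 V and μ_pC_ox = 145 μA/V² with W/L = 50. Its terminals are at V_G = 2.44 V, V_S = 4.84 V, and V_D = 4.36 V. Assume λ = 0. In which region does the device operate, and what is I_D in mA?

Triode; I_D = 3.69 mA

V_SG = V_S − V_G = 4.84 − 2.44 = 2.4 V; V_SD = V_S − V_D = 4.84 − 4.36 = 0.48 V.
k_p = μ_pC_ox · (W/L) = 7.25 mA/V².
V_ov = V_SG − |V_tp| = 2.4 − 1.1 = 1.3 V.
Since V_SD = 0.48 V < V_ov = 1.3 V, the device is in the triode region.
I_D = k_p [V_ov · V_SD − ½ V_SD²] = 7.25 × [1.3 × 0.48 − 0.5 × 0.48²] = 3.69 mA.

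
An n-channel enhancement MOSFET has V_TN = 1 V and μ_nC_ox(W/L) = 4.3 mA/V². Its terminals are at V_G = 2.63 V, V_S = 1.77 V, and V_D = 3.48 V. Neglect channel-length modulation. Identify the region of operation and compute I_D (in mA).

V_GS = V_G − V_S = 2.63 − 1.77 = 0.86 V; V_DS = V_D − V_S = 3.48 − 1.77 = 1.71 V.
V_GS = 0.86 V < V_TN = 1 V, so the transistor is in cutoff.

Cutoff; I_D = 0 mA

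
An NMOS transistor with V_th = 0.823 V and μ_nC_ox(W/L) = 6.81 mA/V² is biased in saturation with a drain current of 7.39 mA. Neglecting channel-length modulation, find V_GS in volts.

V_GS = 2.30 V

In saturation I_D = ½ k_n (V_GS − V_th)², so V_GS − V_th = √(2 I_D / k_n) = √(2 × 7.39 / 6.81) = 1.47 V.
V_GS = 0.823 + 1.47 = 2.3 V.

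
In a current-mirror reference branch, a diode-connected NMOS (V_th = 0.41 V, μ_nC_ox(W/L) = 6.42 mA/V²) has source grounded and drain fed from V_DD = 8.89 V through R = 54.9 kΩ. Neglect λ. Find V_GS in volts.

With gate tied to drain, V_GS = V_DS ≥ V_GS − V_th, so the device is in saturation.
KCL at the drain: ½ k_n (V_GS − V_th)² = (V_DD − V_GS)/R.
Let x = V_GS − 0.41. Then 176 x² + x − 8.48 = 0, giving x = 0.217 V (positive root), so V_GS = 0.627 V.
I_D = (V_DD − V_GS)/R = (8.89 − 0.627) / 54.9 = 0.151 mA.

V_GS = 0.627 V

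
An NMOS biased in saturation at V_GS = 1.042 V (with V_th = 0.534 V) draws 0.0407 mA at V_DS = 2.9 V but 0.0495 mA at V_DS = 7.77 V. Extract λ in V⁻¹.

λ = 0.0510 V⁻¹

With V_GS fixed, I_D ∝ (1 + λ V_DS) in saturation, so I_D2/I_D1 = (1 + λ V_DS2)/(1 + λ V_DS1).
0.0495/0.0407 = 1.216 = (1 + 7.77 λ)/(1 + 2.9 λ).
Solving: λ (I_D1 V_DS2 − I_D2 V_DS1) = I_D2 − I_D1, so λ = (0.0495 − 0.0407) / (0.0407 × 7.77 − 0.0495 × 2.9) = 0.0088 / 0.173 = 0.051 V⁻¹.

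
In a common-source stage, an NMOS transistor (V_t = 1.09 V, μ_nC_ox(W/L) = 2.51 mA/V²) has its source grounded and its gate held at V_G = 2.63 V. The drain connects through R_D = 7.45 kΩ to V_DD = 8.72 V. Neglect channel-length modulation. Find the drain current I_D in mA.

I_D = 1.13 mA

V_GS = V_G = 2.63 V, so V_ov = 2.63 − 1.09 = 1.54 V.
Assume saturation: I_D = ½ k_n V_ov² = 0.5 × 2.51 × 1.54² = 2.98 mA, giving V_DS = V_DD − I_D R_D = 8.72 − 2.98 × 7.45 = -13.5 V.
But -13.5 V < V_ov = 1.54 V, so the device is actually in triode.
In triode I_D = k_n[V_ov V_DS − ½ V_DS²] and I_D = (V_DD − V_DS)/R_D. Equating: 9.35 V_DS² − 29.8 V_DS + 8.72 = 0, giving V_DS = 0.326 V (the root below V_ov).
I_D = (8.72 − 0.326) / 7.45 = 1.13 mA.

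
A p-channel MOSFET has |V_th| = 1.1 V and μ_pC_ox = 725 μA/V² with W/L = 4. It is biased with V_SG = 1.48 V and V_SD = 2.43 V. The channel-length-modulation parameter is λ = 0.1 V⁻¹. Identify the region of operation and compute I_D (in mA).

Saturation; I_D = 0.260 mA

k_p = μ_pC_ox · (W/L) = 2.9 mA/V².
V_ov = V_SG − |V_th| = 1.48 − 1.1 = 0.38 V.
Since V_SD = 2.43 V ≥ V_ov = 0.38 V, the device is in saturation.
I_D = ½ k_p V_ov² (1 + λ V_SD) = 0.5 × 2.9 × 0.38² × (1 + 0.1 × 2.43) = 0.26 mA.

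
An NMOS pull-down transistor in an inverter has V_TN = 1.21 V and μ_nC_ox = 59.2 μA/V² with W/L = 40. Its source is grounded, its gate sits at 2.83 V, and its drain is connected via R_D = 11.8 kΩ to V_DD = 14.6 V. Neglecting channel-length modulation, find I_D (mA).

I_D = 1.21 mA

V_GS = V_G = 2.83 V, so V_ov = 2.83 − 1.21 = 1.62 V.
k_n = μ_nC_ox · (W/L) = 2.368 mA/V².
Assume saturation: I_D = ½ k_n V_ov² = 0.5 × 2.368 × 1.62² = 3.11 mA, giving V_DS = V_DD − I_D R_D = 14.6 − 3.11 × 11.8 = -22.1 V.
But -22.1 V < V_ov = 1.62 V, so the device is actually in triode.
In triode I_D = k_n[V_ov V_DS − ½ V_DS²] and I_D = (V_DD − V_DS)/R_D. Equating: 14 V_DS² − 46.27 V_DS + 14.6 = 0, giving V_DS = 0.353 V (the root below V_ov).
I_D = (14.6 − 0.353) / 11.8 = 1.21 mA.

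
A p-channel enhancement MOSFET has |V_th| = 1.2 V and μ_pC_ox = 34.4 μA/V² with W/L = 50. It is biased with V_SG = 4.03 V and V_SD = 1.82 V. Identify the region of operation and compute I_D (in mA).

k_p = μ_pC_ox · (W/L) = 1.72 mA/V².
V_ov = V_SG − |V_th| = 4.03 − 1.2 = 2.83 V.
Since V_SD = 1.82 V < V_ov = 2.83 V, the device is in the triode region.
I_D = k_p [V_ov · V_SD − ½ V_SD²] = 1.72 × [2.83 × 1.82 − 0.5 × 1.82²] = 6.01 mA.

Triode; I_D = 6.01 mA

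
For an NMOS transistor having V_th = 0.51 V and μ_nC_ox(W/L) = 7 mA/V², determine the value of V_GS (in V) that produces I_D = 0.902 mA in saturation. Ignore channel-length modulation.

V_GS = 1.02 V

In saturation I_D = ½ k_n (V_GS − V_th)², so V_GS − V_th = √(2 I_D / k_n) = √(2 × 0.902 / 7) = 0.508 V.
V_GS = 0.51 + 0.508 = 1.02 V.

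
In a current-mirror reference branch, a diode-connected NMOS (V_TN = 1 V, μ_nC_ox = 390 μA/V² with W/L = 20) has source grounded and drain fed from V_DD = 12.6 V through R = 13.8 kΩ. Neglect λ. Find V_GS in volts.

V_GS = 1.46 V

With gate tied to drain, V_GS = V_DS ≥ V_GS − V_TN, so the device is in saturation.
k_n = μ_nC_ox · (W/L) = 7.8 mA/V².
KCL at the drain: ½ k_n (V_GS − V_TN)² = (V_DD − V_GS)/R.
Let x = V_GS − 1. Then 53.8 x² + x − 11.6 = 0, giving x = 0.455 V (positive root), so V_GS = 1.46 V.
I_D = (V_DD − V_GS)/R = (12.6 − 1.46) / 13.8 = 0.808 mA.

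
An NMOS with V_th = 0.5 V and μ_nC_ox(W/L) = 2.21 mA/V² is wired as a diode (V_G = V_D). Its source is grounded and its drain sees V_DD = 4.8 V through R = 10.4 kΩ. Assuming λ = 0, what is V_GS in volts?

With gate tied to drain, V_GS = V_DS ≥ V_GS − V_th, so the device is in saturation.
KCL at the drain: ½ k_n (V_GS − V_th)² = (V_DD − V_GS)/R.
Let x = V_GS − 0.5. Then 11.5 x² + x − 4.3 = 0, giving x = 0.57 V (positive root), so V_GS = 1.07 V.
I_D = (V_DD − V_GS)/R = (4.8 − 1.07) / 10.4 = 0.359 mA.

V_GS = 1.07 V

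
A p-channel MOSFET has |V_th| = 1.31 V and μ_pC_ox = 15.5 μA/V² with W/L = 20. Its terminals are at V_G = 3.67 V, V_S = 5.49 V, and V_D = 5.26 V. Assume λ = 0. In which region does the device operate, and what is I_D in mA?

V_SG = V_S − V_G = 5.49 − 3.67 = 1.82 V; V_SD = V_S − V_D = 5.49 − 5.26 = 0.23 V.
k_p = μ_pC_ox · (W/L) = 0.31 mA/V².
V_ov = V_SG − |V_th| = 1.82 − 1.31 = 0.51 V.
Since V_SD = 0.23 V < V_ov = 0.51 V, the device is in the triode region.
I_D = k_p [V_ov · V_SD − ½ V_SD²] = 0.31 × [0.51 × 0.23 − 0.5 × 0.23²] = 0.0282 mA.

Triode; I_D = 0.0282 mA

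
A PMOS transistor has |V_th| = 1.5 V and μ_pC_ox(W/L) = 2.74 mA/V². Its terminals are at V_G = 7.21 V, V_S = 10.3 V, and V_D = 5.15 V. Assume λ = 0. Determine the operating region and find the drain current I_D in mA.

Saturation; I_D = 3.46 mA

V_SG = V_S − V_G = 10.3 − 7.21 = 3.09 V; V_SD = V_S − V_D = 10.3 − 5.15 = 5.15 V.
V_ov = V_SG − |V_th| = 3.09 − 1.5 = 1.59 V.
Since V_SD = 5.15 V ≥ V_ov = 1.59 V, the device is in saturation.
I_D = ½ k_p V_ov² = 0.5 × 2.74 × 1.59² = 3.46 mA.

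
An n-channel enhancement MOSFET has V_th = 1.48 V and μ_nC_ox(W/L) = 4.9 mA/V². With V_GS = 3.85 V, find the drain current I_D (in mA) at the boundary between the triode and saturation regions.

I_D = 13.8 mA

At the boundary V_DS = V_ov = V_GS − V_th = 3.85 − 1.48 = 2.37 V.
I_D = ½ k_n V_ov² = 0.5 × 4.9 × 2.37² = 13.8 mA.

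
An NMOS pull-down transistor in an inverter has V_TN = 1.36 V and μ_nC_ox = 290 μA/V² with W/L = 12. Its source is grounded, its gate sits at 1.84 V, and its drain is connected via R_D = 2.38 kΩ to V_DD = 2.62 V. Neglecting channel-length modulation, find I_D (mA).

V_GS = V_G = 1.84 V, so V_ov = 1.84 − 1.36 = 0.48 V.
k_n = μ_nC_ox · (W/L) = 3.48 mA/V².
Assume saturation: I_D = ½ k_n V_ov² = 0.5 × 3.48 × 0.48² = 0.401 mA, giving V_DS = V_DD − I_D R_D = 2.62 − 0.401 × 2.38 = 1.67 V.
V_DS = 1.67 V ≥ V_ov = 0.48 V, confirming saturation.

I_D = 0.401 mA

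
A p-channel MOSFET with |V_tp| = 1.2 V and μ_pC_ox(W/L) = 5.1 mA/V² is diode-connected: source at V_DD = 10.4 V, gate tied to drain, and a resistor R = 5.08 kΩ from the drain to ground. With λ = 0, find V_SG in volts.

V_SG = 2.01 V

With gate tied to drain, V_SG = V_SD ≥ V_SG − |V_tp|, so the device is in saturation.
KCL at the drain: ½ k_p (V_SG − |V_tp|)² = (V_DD − V_SG)/R.
Let x = V_SG − 1.2. Then 13 x² + x − 9.2 = 0, giving x = 0.805 V (positive root), so V_SG = 2.01 V.
I_D = (V_DD − V_SG)/R = (10.4 − 2.01) / 5.08 = 1.65 mA.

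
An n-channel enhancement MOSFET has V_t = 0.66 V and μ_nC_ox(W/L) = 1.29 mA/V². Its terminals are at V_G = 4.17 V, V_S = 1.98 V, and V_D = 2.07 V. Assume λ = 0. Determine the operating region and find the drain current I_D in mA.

Triode; I_D = 0.172 mA

V_GS = V_G − V_S = 4.17 − 1.98 = 2.19 V; V_DS = V_D − V_S = 2.07 − 1.98 = 0.09 V.
V_ov = V_GS − V_t = 2.19 − 0.66 = 1.53 V.
Since V_DS = 0.09 V < V_ov = 1.53 V, the device is in the triode region.
I_D = k_n [V_ov · V_DS − ½ V_DS²] = 1.29 × [1.53 × 0.09 − 0.5 × 0.09²] = 0.172 mA.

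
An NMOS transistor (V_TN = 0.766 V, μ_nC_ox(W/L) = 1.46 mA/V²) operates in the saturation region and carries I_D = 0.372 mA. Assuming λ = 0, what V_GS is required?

V_GS = 1.48 V

In saturation I_D = ½ k_n (V_GS − V_TN)², so V_GS − V_TN = √(2 I_D / k_n) = √(2 × 0.372 / 1.46) = 0.714 V.
V_GS = 0.766 + 0.714 = 1.48 V.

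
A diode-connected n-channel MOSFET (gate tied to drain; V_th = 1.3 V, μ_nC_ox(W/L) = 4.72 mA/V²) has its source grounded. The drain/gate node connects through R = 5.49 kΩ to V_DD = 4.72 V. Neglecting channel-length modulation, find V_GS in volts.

V_GS = 1.78 V

With gate tied to drain, V_GS = V_DS ≥ V_GS − V_th, so the device is in saturation.
KCL at the drain: ½ k_n (V_GS − V_th)² = (V_DD − V_GS)/R.
Let x = V_GS − 1.3. Then 13 x² + x − 3.42 = 0, giving x = 0.477 V (positive root), so V_GS = 1.78 V.
I_D = (V_DD − V_GS)/R = (4.72 − 1.78) / 5.49 = 0.536 mA.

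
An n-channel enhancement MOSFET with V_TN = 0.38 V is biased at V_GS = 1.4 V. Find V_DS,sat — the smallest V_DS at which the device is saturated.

V_DS,sat = 1.02 V

The boundary between triode and saturation is V_DS = V_GS − V_TN = V_ov.
V_ov = 1.4 − 0.38 = 1.02 V.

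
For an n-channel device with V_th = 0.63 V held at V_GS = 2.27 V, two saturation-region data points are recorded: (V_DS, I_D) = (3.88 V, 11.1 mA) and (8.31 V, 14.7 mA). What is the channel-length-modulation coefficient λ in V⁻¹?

With V_GS fixed, I_D ∝ (1 + λ V_DS) in saturation, so I_D2/I_D1 = (1 + λ V_DS2)/(1 + λ V_DS1).
14.7/11.1 = 1.324 = (1 + 8.31 λ)/(1 + 3.88 λ).
Solving: λ (I_D1 V_DS2 − I_D2 V_DS1) = I_D2 − I_D1, so λ = (14.7 − 11.1) / (11.1 × 8.31 − 14.7 × 3.88) = 3.6 / 35.2 = 0.102 V⁻¹.

λ = 0.102 V⁻¹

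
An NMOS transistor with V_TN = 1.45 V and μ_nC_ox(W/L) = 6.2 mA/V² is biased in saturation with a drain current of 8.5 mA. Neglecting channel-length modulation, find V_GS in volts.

V_GS = 3.11 V

In saturation I_D = ½ k_n (V_GS − V_TN)², so V_GS − V_TN = √(2 I_D / k_n) = √(2 × 8.5 / 6.2) = 1.66 V.
V_GS = 1.45 + 1.66 = 3.11 V.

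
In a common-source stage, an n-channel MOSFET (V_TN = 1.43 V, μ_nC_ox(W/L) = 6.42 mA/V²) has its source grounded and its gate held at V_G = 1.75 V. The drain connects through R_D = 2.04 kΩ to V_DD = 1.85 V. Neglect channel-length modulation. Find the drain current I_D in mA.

V_GS = V_G = 1.75 V, so V_ov = 1.75 − 1.43 = 0.32 V.
Assume saturation: I_D = ½ k_n V_ov² = 0.5 × 6.42 × 0.32² = 0.329 mA, giving V_DS = V_DD − I_D R_D = 1.85 − 0.329 × 2.04 = 1.18 V.
V_DS = 1.18 V ≥ V_ov = 0.32 V, confirming saturation.

I_D = 0.329 mA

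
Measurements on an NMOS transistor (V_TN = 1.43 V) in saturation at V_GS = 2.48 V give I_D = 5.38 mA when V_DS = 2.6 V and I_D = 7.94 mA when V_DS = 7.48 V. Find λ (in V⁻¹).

λ = 0.131 V⁻¹

With V_GS fixed, I_D ∝ (1 + λ V_DS) in saturation, so I_D2/I_D1 = (1 + λ V_DS2)/(1 + λ V_DS1).
7.94/5.38 = 1.476 = (1 + 7.48 λ)/(1 + 2.6 λ).
Solving: λ (I_D1 V_DS2 − I_D2 V_DS1) = I_D2 − I_D1, so λ = (7.94 − 5.38) / (5.38 × 7.48 − 7.94 × 2.6) = 2.56 / 19.6 = 0.131 V⁻¹.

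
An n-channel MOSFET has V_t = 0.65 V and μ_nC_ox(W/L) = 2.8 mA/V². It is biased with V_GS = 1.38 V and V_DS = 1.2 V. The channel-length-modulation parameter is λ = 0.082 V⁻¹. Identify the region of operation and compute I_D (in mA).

V_ov = V_GS − V_t = 1.38 − 0.65 = 0.73 V.
Since V_DS = 1.2 V ≥ V_ov = 0.73 V, the device is in saturation.
I_D = ½ k_n V_ov² (1 + λ V_DS) = 0.5 × 2.8 × 0.73² × (1 + 0.082 × 1.2) = 0.819 mA.

Saturation; I_D = 0.819 mA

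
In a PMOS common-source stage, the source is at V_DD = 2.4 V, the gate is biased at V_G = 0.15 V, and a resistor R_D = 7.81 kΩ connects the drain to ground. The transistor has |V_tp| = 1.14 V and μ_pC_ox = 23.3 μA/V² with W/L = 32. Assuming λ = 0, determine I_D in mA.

V_SG = V_DD − V_G = 2.4 − 0.15 = 2.25 V, so V_ov = 2.25 − 1.14 = 1.11 V.
k_p = μ_pC_ox · (W/L) = 0.7456 mA/V².
Assume saturation: I_D = ½ k_p V_ov² = 0.5 × 0.7456 × 1.11² = 0.459 mA, giving V_SD = V_DD − I_D R_D = 2.4 − 0.459 × 7.81 = -1.19 V.
But -1.19 V < V_ov = 1.11 V, so the device is actually in triode.
In triode I_D = k_p[V_ov V_SD − ½ V_SD²] and I_D = (V_DD − V_SD)/R_D. Equating: 2.91 V_SD² − 7.464 V_SD + 2.4 = 0, giving V_SD = 0.377 V (the root below V_ov).
I_D = (2.4 − 0.377) / 7.81 = 0.259 mA.

I_D = 0.259 mA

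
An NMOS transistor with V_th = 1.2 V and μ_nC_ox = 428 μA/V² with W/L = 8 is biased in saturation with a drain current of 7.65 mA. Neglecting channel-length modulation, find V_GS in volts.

k_n = μ_nC_ox · (W/L) = 3.424 mA/V².
In saturation I_D = ½ k_n (V_GS − V_th)², so V_GS − V_th = √(2 I_D / k_n) = √(2 × 7.65 / 3.424) = 2.11 V.
V_GS = 1.2 + 2.11 = 3.31 V.

V_GS = 3.31 V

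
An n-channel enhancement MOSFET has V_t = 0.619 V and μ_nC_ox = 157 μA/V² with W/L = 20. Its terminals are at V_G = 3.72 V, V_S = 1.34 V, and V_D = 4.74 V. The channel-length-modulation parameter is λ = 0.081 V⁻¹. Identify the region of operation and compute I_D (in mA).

V_GS = V_G − V_S = 3.72 − 1.34 = 2.38 V; V_DS = V_D − V_S = 4.74 − 1.34 = 3.4 V.
k_n = μ_nC_ox · (W/L) = 3.14 mA/V².
V_ov = V_GS − V_t = 2.38 − 0.619 = 1.76 V.
Since V_DS = 3.4 V ≥ V_ov = 1.76 V, the device is in saturation.
I_D = ½ k_n V_ov² (1 + λ V_DS) = 0.5 × 3.14 × 1.76² × (1 + 0.081 × 3.4) = 6.21 mA.

Saturation; I_D = 6.21 mA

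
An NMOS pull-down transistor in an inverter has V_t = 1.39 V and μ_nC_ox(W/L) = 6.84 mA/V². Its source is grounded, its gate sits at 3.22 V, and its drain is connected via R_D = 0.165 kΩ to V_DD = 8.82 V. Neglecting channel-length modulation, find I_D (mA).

V_GS = V_G = 3.22 V, so V_ov = 3.22 − 1.39 = 1.83 V.
Assume saturation: I_D = ½ k_n V_ov² = 0.5 × 6.84 × 1.83² = 11.5 mA, giving V_DS = V_DD − I_D R_D = 8.82 − 11.5 × 0.165 = 6.93 V.
V_DS = 6.93 V ≥ V_ov = 1.83 V, confirming saturation.

I_D = 11.5 mA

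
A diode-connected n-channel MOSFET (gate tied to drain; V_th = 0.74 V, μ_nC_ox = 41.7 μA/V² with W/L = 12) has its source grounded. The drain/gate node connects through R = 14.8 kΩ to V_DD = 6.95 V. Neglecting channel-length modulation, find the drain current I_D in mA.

I_D = 0.341 mA

With gate tied to drain, V_GS = V_DS ≥ V_GS − V_th, so the device is in saturation.
k_n = μ_nC_ox · (W/L) = 0.5004 mA/V².
KCL at the drain: ½ k_n (V_GS − V_th)² = (V_DD − V_GS)/R.
Let x = V_GS − 0.74. Then 3.7 x² + x − 6.21 = 0, giving x = 1.17 V (positive root), so V_GS = 1.91 V.
I_D = (V_DD − V_GS)/R = (6.95 − 1.91) / 14.8 = 0.341 mA.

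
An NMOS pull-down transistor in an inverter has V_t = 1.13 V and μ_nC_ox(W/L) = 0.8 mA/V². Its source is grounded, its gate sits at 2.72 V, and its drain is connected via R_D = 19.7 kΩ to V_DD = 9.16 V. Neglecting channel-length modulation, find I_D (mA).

V_GS = V_G = 2.72 V, so V_ov = 2.72 − 1.13 = 1.59 V.
Assume saturation: I_D = ½ k_n V_ov² = 0.5 × 0.8 × 1.59² = 1.01 mA, giving V_DS = V_DD − I_D R_D = 9.16 − 1.01 × 19.7 = -10.8 V.
But -10.8 V < V_ov = 1.59 V, so the device is actually in triode.
In triode I_D = k_n[V_ov V_DS − ½ V_DS²] and I_D = (V_DD − V_DS)/R_D. Equating: 7.88 V_DS² − 26.06 V_DS + 9.16 = 0, giving V_DS = 0.4 V (the root below V_ov).
I_D = (9.16 − 0.4) / 19.7 = 0.445 mA.

I_D = 0.445 mA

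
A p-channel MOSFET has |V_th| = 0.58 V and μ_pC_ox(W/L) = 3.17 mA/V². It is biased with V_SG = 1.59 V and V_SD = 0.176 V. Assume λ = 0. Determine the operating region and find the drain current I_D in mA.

V_ov = V_SG − |V_th| = 1.59 − 0.58 = 1.01 V.
Since V_SD = 0.176 V < V_ov = 1.01 V, the device is in the triode region.
I_D = k_p [V_ov · V_SD − ½ V_SD²] = 3.17 × [1.01 × 0.176 − 0.5 × 0.176²] = 0.514 mA.

Triode; I_D = 0.514 mA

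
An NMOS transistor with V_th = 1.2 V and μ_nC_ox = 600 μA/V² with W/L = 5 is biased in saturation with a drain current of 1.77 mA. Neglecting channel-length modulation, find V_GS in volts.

V_GS = 2.29 V

k_n = μ_nC_ox · (W/L) = 3 mA/V².
In saturation I_D = ½ k_n (V_GS − V_th)², so V_GS − V_th = √(2 I_D / k_n) = √(2 × 1.77 / 3) = 1.09 V.
V_GS = 1.2 + 1.09 = 2.29 V.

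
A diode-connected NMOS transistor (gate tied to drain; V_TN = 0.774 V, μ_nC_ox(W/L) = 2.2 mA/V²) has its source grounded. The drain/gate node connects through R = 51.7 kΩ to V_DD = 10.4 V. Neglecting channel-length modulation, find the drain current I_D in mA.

I_D = 0.178 mA

With gate tied to drain, V_GS = V_DS ≥ V_GS − V_TN, so the device is in saturation.
KCL at the drain: ½ k_n (V_GS − V_TN)² = (V_DD − V_GS)/R.
Let x = V_GS − 0.774. Then 56.9 x² + x − 9.626 = 0, giving x = 0.403 V (positive root), so V_GS = 1.18 V.
I_D = (V_DD − V_GS)/R = (10.4 − 1.18) / 51.7 = 0.178 mA.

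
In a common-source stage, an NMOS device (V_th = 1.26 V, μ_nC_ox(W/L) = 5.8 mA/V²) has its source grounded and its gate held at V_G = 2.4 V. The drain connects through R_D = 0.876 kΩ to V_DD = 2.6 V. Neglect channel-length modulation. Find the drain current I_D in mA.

V_GS = V_G = 2.4 V, so V_ov = 2.4 − 1.26 = 1.14 V.
Assume saturation: I_D = ½ k_n V_ov² = 0.5 × 5.8 × 1.14² = 3.77 mA, giving V_DS = V_DD − I_D R_D = 2.6 − 3.77 × 0.876 = -0.702 V.
But -0.702 V < V_ov = 1.14 V, so the device is actually in triode.
In triode I_D = k_n[V_ov V_DS − ½ V_DS²] and I_D = (V_DD − V_DS)/R_D. Equating: 2.54 V_DS² − 6.792 V_DS + 2.6 = 0, giving V_DS = 0.463 V (the root below V_ov).
I_D = (2.6 − 0.463) / 0.876 = 2.44 mA.

I_D = 2.44 mA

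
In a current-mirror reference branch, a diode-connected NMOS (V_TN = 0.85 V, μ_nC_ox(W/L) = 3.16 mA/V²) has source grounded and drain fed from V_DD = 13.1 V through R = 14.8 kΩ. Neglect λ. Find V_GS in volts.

V_GS = 1.55 V

With gate tied to drain, V_GS = V_DS ≥ V_GS − V_TN, so the device is in saturation.
KCL at the drain: ½ k_n (V_GS − V_TN)² = (V_DD − V_GS)/R.
Let x = V_GS − 0.85. Then 23.4 x² + x − 12.25 = 0, giving x = 0.703 V (positive root), so V_GS = 1.55 V.
I_D = (V_DD − V_GS)/R = (13.1 − 1.55) / 14.8 = 0.78 mA.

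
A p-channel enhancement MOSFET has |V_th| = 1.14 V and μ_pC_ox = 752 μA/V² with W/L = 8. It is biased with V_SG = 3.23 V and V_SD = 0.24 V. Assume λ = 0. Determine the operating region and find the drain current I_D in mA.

k_p = μ_pC_ox · (W/L) = 6.016 mA/V².
V_ov = V_SG − |V_th| = 3.23 − 1.14 = 2.09 V.
Since V_SD = 0.24 V < V_ov = 2.09 V, the device is in the triode region.
I_D = k_p [V_ov · V_SD − ½ V_SD²] = 6.016 × [2.09 × 0.24 − 0.5 × 0.24²] = 2.84 mA.

Triode; I_D = 2.84 mA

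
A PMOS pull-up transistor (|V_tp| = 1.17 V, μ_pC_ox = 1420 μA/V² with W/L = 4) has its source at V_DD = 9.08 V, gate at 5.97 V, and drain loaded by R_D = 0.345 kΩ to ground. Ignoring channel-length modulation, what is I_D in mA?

V_SG = V_DD − V_G = 9.08 − 5.97 = 3.11 V, so V_ov = 3.11 − 1.17 = 1.94 V.
k_p = μ_pC_ox · (W/L) = 5.68 mA/V².
Assume saturation: I_D = ½ k_p V_ov² = 0.5 × 5.68 × 1.94² = 10.7 mA, giving V_SD = V_DD − I_D R_D = 9.08 − 10.7 × 0.345 = 5.39 V.
V_SD = 5.39 V ≥ V_ov = 1.94 V, confirming saturation.

I_D = 10.7 mA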